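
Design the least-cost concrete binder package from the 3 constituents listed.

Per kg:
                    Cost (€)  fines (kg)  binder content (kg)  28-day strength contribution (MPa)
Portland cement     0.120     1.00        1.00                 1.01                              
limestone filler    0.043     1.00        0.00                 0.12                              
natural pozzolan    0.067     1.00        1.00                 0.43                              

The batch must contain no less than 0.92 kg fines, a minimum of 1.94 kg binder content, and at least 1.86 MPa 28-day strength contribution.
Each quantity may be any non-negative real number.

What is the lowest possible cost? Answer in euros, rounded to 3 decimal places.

€0.224

This is a linear program. Let x1 = kg of Portland cement, x2 = kg of limestone filler, x3 = kg of natural pozzolan.
Minimize 0.12x1 + 0.043x2 + 0.067x3 subject to:
  1x1 + 1x2 + 1x3 ≥ 0.92   (fines)
  1x1 + 1x3 ≥ 1.94   (binder content)
  1.01x1 + 0.12x2 + 0.43x3 ≥ 1.86   (28-day strength contribution)
  x1, x2, x3 ≥ 0.
The cheapest feasible vertex uses only Portland cement, natural pozzolan; limestone filler is not used. There the binder content and 28-day strength contribution constraints are tight.
So Portland cement = 1.769 kg, natural pozzolan = 0.1714 kg.
Total cost: 0.12·1.769 + 0.067·0.1714 = 0.22376.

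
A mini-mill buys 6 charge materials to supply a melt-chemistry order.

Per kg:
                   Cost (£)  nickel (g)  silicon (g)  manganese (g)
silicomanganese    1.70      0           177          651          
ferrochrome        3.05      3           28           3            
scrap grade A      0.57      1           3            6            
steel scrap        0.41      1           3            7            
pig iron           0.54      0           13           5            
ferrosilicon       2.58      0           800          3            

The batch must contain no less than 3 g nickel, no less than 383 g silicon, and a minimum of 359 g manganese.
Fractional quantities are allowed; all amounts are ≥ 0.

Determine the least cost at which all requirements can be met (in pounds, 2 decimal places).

£3.02

Treat it as an LP. Let x1 = kg of silicomanganese, x2 = kg of ferrochrome, x3 = kg of scrap grade A, x4 = kg of steel scrap, x5 = kg of pig iron, x6 = kg of ferrosilicon.
min 1.7x1 + 3.05x2 + 0.57x3 + 0.41x4 + 0.54x5 + 2.58x6 s.t.:
  3x2 + 1x3 + 1x4 ≥ 3   (nickel)
  177x1 + 28x2 + 3x3 + 3x4 + 13x5 + 800x6 ≥ 383   (silicon)
  651x1 + 3x2 + 6x3 + 7x4 + 5x5 + 3x6 ≥ 359   (manganese)
  x1, x2, x3, x4, x5, x6 ≥ 0.
The optimal basis is {silicomanganese, steel scrap, ferrosilicon}; ferrochrome, scrap grade A, pig iron drop out. The nickel, silicon, manganese requirements are met with equality.
Optimal quantities: silicomanganese = 0.5176 kg, steel scrap = 3 kg, ferrosilicon = 0.353 kg.
Total cost: 1.7·0.5176 + 0.41·3 + 2.58·0.353 = 3.0207.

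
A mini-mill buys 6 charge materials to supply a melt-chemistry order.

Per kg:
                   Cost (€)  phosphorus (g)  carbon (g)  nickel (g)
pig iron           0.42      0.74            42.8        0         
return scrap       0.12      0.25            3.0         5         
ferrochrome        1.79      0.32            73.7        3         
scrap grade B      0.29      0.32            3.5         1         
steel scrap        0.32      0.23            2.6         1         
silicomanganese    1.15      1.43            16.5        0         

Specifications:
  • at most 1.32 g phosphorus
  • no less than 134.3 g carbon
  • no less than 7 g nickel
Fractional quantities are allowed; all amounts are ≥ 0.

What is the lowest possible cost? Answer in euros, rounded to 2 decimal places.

€2.65

Let x1 = kg of pig iron, x2 = kg of return scrap, x3 = kg of ferrochrome, x4 = kg of scrap grade B, x5 = kg of steel scrap, x6 = kg of silicomanganese.
min 0.42x1 + 0.12x2 + 1.79x3 + 0.29x4 + 0.32x5 + 1.15x6 s.t.:
  0.74x1 + 0.25x2 + 0.32x3 + 0.32x4 + 0.23x5 + 1.43x6 ≤ 1.32   (phosphorus)
  42.8x1 + 3x2 + 73.7x3 + 3.5x4 + 2.6x5 + 16.5x6 ≥ 134.3   (carbon)
  5x2 + 3x3 + 1x4 + 1x5 ≥ 7   (nickel)
  x1, x2, x3, x4, x5, x6 ≥ 0.
The optimal basis is {pig iron, return scrap, ferrochrome}; scrap grade B, steel scrap, silicomanganese drop out. Binding constraints: phosphorus, carbon, nickel.
Optimal quantities: pig iron = 1.037 kg, return scrap = 0.6847 kg, ferrochrome = 1.192 kg.
Cost = 0.42·1.037 + 0.12·0.6847 + 1.79·1.192 = 2.6514.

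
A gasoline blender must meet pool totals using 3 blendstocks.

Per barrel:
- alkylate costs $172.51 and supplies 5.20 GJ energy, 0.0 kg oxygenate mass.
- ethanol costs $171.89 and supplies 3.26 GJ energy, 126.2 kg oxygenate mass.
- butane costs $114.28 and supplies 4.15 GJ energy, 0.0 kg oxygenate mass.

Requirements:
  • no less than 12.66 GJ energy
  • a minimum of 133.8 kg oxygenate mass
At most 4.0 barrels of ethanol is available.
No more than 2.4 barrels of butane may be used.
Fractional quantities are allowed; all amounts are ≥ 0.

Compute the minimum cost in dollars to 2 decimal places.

$435.69

Let x1 = barrels of alkylate, x2 = barrels of ethanol, x3 = barrels of butane.
Minimize 172.51x1 + 171.89x2 + 114.28x3 with:
  5.2x1 + 3.26x2 + 4.15x3 ≥ 12.66   (energy)
  126.2x2 ≥ 133.8   (oxygenate mass)
  x2 ≤ 4
  x3 ≤ 2.4
  x1, x2, x3 ≥ 0.
The minimum-cost mix takes nothing from alkylate — only ethanol, butane. The energy and oxygenate mass requirements are met with equality.
Solving gives x2 = 1.0602, x3 = 2.2178.
Objective = 171.89·1.0602 + 114.28·2.2178 = 435.6880.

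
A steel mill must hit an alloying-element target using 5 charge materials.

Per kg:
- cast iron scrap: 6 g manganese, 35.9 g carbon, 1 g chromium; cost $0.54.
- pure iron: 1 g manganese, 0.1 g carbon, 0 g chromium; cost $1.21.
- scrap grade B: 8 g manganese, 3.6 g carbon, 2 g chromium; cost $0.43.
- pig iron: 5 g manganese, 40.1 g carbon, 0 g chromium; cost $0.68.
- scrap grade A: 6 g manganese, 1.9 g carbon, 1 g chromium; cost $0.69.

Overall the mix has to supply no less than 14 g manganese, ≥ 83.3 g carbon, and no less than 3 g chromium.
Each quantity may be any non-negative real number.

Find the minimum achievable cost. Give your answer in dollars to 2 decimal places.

$1.39

Treat it as an LP. Let x1 = kg of cast iron scrap, x2 = kg of pure iron, x3 = kg of scrap grade B, x4 = kg of pig iron, x5 = kg of scrap grade A.
Minimise 0.54x1 + 1.21x2 + 0.43x3 + 0.68x4 + 0.69x5 with:
  6x1 + 1x2 + 8x3 + 5x4 + 6x5 ≥ 14   (manganese)
  35.9x1 + 0.1x2 + 3.6x3 + 40.1x4 + 1.9x5 ≥ 83.3   (carbon)
  1x1 + 2x3 + 1x5 ≥ 3   (chromium)
  x1, x2, x3, x4, x5 ≥ 0.
The minimum-cost mix takes nothing from pure iron, pig iron, scrap grade A — only cast iron scrap, scrap grade B. The carbon and chromium requirements are met with equality.
Solving gives x1 = 2.284, x3 = 0.3578.
Hence cost = 0.54·2.284 + 0.43·0.3578 = $1.3872.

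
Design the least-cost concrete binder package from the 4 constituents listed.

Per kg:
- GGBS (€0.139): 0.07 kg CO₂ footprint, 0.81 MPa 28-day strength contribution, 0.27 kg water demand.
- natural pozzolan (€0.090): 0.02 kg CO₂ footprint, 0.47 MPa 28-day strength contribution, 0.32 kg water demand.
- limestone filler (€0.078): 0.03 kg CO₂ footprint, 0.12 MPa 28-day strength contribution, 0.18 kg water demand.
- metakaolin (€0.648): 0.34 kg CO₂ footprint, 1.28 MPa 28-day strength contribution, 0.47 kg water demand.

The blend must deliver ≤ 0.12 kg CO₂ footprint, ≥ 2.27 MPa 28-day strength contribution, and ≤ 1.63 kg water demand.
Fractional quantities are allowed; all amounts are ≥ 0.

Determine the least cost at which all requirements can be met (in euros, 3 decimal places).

Let x1 = kg of GGBS, x2 = kg of natural pozzolan, x3 = kg of limestone filler, x4 = kg of metakaolin.
Minimize 0.139x1 + 0.09x2 + 0.078x3 + 0.648x4 s.t.:
  0.07x1 + 0.02x2 + 0.03x3 + 0.34x4 ≤ 0.12   (CO₂ footprint)
  0.81x1 + 0.47x2 + 0.12x3 + 1.28x4 ≥ 2.27   (28-day strength contribution)
  0.27x1 + 0.32x2 + 0.18x3 + 0.47x4 ≤ 1.63   (water demand)
  x1, x2, x3, x4 ≥ 0.
The minimum-cost mix takes nothing from limestone filler, metakaolin — only GGBS, natural pozzolan. The CO₂ footprint and 28-day strength contribution requirements are met with equality.
Solving gives x1 = 0.6587, x2 = 3.695.
Cost = 0.139·0.6587 + 0.09·3.695 = 0.42411.

€0.424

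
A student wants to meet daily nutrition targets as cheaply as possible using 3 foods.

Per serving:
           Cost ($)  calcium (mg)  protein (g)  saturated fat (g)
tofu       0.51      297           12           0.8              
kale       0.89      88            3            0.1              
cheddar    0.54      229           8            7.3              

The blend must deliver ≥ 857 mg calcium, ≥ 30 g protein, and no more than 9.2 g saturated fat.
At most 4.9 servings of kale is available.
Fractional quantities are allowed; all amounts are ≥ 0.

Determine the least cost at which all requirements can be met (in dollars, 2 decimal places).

$1.47

Set it up as a linear program. Let x1 = servings of tofu, x2 = servings of kale, x3 = servings of cheddar.
min 0.51x1 + 0.89x2 + 0.54x3 s.t.:
  297x1 + 88x2 + 229x3 ≥ 857   (calcium)
  12x1 + 3x2 + 8x3 ≥ 30   (protein)
  0.8x1 + 0.1x2 + 7.3x3 ≤ 9.2   (saturated fat)
  x2 ≤ 4.9
  x1, x2, x3 ≥ 0.
The minimum-cost mix takes nothing from kale, cheddar — only tofu. The calcium requirement is met with equality.
That vertex is x1 = 2.886.
Cost = 0.51·2.886 = 1.4719.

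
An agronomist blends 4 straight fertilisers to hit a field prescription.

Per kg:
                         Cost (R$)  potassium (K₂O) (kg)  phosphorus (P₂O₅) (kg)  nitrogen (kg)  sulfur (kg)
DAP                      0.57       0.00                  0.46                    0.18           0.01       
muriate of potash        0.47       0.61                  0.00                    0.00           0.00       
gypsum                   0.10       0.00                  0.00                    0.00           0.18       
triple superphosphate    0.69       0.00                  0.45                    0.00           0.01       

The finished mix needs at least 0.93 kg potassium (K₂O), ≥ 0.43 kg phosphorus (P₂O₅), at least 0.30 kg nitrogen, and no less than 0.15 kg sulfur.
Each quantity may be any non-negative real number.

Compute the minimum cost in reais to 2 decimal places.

R$1.74

Let x1 = kg of DAP, x2 = kg of muriate of potash, x3 = kg of gypsum, x4 = kg of triple superphosphate.
min 0.57x1 + 0.47x2 + 0.1x3 + 0.69x4 s.t.:
  0.61x2 ≥ 0.93   (potassium (K₂O))
  0.46x1 + 0.45x4 ≥ 0.43   (phosphorus (P₂O₅))
  0.18x1 ≥ 0.3   (nitrogen)
  0.01x1 + 0.18x3 + 0.01x4 ≥ 0.15   (sulfur)
  x1, x2, x3, x4 ≥ 0.
The minimum-cost mix takes nothing from triple superphosphate — only DAP, muriate of potash, gypsum. Binding constraints: potassium (K₂O), nitrogen, sulfur.
That vertex is x1 = 1.667, x2 = 1.525, x3 = 0.7407.
Objective = 0.57·1.667 + 0.47·1.525 + 0.1·0.7407 = 1.7410.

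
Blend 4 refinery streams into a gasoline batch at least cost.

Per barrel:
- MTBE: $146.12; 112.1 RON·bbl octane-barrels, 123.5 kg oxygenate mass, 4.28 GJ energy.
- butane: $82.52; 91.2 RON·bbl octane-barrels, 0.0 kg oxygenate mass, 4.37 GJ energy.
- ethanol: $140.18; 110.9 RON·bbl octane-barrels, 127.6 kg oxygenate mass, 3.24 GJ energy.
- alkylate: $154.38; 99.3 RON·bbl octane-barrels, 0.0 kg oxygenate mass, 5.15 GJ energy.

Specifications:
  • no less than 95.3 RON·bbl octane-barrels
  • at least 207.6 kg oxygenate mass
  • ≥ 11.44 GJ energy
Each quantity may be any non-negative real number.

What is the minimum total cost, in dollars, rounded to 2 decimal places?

$325.79

Let x1 = barrels of MTBE, x2 = barrels of butane, x3 = barrels of ethanol, x4 = barrels of alkylate.
Minimize 146.12x1 + 82.52x2 + 140.18x3 + 154.38x4 with:
  112.1x1 + 91.2x2 + 110.9x3 + 99.3x4 ≥ 95.3   (octane-barrels)
  123.5x1 + 127.6x3 ≥ 207.6   (oxygenate mass)
  4.28x1 + 4.37x2 + 3.24x3 + 5.15x4 ≥ 11.44   (energy)
  x1, x2, x3, x4 ≥ 0.
The minimum-cost mix takes nothing from ethanol, alkylate — only MTBE, butane. There the oxygenate mass and energy constraints are tight.
Solving gives x1 = 1.68097, x2 = 0.971497.
Total cost: 146.12·1.68097 + 82.52·0.971497 = 325.7913.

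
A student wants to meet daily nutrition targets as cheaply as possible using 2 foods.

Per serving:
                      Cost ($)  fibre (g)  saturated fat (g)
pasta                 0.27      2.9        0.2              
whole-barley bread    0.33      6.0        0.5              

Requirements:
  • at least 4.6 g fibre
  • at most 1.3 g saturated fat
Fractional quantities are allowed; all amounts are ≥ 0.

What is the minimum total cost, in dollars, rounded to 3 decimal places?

Let x1 = servings of pasta, x2 = servings of whole-barley bread.
Minimise 0.27x1 + 0.33x2 subject to:
  2.9x1 + 6x2 ≥ 4.6   (fibre)
  0.2x1 + 0.5x2 ≤ 1.3   (saturated fat)
  x1, x2 ≥ 0.
At the optimum only whole-barley bread is positive (pasta = 0). Binding constraint: fibre.
That vertex is x2 = 0.7667.
Hence cost = 0.33·0.7667 = $0.25301.

$0.253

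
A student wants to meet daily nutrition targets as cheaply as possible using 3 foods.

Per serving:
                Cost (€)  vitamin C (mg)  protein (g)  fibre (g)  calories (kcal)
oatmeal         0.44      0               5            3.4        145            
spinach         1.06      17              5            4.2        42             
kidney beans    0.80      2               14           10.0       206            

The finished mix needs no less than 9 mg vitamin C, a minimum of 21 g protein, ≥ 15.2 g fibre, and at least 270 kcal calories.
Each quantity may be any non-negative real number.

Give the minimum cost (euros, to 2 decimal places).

€1.49

This is a linear program. Let x1 = servings of oatmeal, x2 = servings of spinach, x3 = servings of kidney beans.
min 0.44x1 + 1.06x2 + 0.8x3 s.t.:
  17x2 + 2x3 ≥ 9   (vitamin C)
  5x1 + 5x2 + 14x3 ≥ 21   (protein)
  3.4x1 + 4.2x2 + 10x3 ≥ 15.2   (fibre)
  145x1 + 42x2 + 206x3 ≥ 270   (calories)
  x1, x2, x3 ≥ 0.
The minimum-cost mix takes nothing from oatmeal — only spinach, kidney beans. There the vitamin C and protein constraints are tight.
So spinach = 0.36842 servings, kidney beans = 1.3684 servings.
Cost = 1.06·0.36842 + 0.8·1.3684 = 1.4852.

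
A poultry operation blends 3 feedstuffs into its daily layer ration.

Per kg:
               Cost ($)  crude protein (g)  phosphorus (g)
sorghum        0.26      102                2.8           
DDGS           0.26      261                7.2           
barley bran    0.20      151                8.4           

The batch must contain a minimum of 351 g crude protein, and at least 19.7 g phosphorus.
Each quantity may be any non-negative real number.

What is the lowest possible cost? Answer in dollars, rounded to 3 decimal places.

Treat it as an LP. Let x1 = kg of sorghum, x2 = kg of DDGS, x3 = kg of barley bran.
Minimise 0.26x1 + 0.26x2 + 0.2x3 s.t.:
  102x1 + 261x2 + 151x3 ≥ 351   (crude protein)
  2.8x1 + 7.2x2 + 8.4x3 ≥ 19.7   (phosphorus)
  x1, x2, x3 ≥ 0.
The cheapest feasible vertex uses only barley bran; sorghum, DDGS are not used. There the phosphorus constraint is tight.
That vertex is x3 = 2.345.
Objective = 0.2·2.345 = 0.46900.

$0.469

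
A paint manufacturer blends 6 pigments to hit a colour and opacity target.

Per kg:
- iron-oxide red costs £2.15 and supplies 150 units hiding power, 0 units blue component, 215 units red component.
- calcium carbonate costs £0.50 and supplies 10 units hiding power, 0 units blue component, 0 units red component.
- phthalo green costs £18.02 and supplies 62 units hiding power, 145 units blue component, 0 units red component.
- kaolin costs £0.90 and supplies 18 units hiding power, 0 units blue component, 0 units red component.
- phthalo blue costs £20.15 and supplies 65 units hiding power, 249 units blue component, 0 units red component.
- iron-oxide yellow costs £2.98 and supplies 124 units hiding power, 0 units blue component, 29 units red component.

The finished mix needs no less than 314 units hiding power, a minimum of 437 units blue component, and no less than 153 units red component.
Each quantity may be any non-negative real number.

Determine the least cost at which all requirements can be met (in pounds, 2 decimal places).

Treat it as an LP. Let x1 = kg of iron-oxide red, x2 = kg of calcium carbonate, x3 = kg of phthalo green, x4 = kg of kaolin, x5 = kg of phthalo blue, x6 = kg of iron-oxide yellow.
Minimise 2.15x1 + 0.5x2 + 18.02x3 + 0.9x4 + 20.15x5 + 2.98x6 with:
  150x1 + 10x2 + 62x3 + 18x4 + 65x5 + 124x6 ≥ 314   (hiding power)
  145x3 + 249x5 ≥ 437   (blue component)
  215x1 + 29x6 ≥ 153   (red component)
  x1, x2, x3, x4, x5, x6 ≥ 0.
The minimum-cost mix takes nothing from calcium carbonate, phthalo green, kaolin, iron-oxide yellow — only iron-oxide red, phthalo blue. The hiding power and blue component requirements are met with equality.
That vertex is x1 = 1.333, x5 = 1.755.
Objective = 2.15·1.333 + 20.15·1.755 = 38.2292.

£38.23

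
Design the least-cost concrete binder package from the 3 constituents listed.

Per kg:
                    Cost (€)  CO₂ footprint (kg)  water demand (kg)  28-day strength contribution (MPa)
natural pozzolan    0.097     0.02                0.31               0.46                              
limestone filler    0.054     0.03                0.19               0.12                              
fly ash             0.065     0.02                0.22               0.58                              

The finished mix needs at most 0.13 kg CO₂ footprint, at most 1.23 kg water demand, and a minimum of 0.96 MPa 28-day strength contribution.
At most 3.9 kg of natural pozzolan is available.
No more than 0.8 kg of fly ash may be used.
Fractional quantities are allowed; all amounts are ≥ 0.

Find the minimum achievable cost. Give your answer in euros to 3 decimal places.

€0.157

Set it up as a linear program. Let x1 = kg of natural pozzolan, x2 = kg of limestone filler, x3 = kg of fly ash.
Minimise 0.097x1 + 0.054x2 + 0.065x3 s.t.:
  0.02x1 + 0.03x2 + 0.02x3 ≤ 0.13   (CO₂ footprint)
  0.31x1 + 0.19x2 + 0.22x3 ≤ 1.23   (water demand)
  0.46x1 + 0.12x2 + 0.58x3 ≥ 0.96   (28-day strength contribution)
  x1 ≤ 3.9
  x3 ≤ 0.8
  x1, x2, x3 ≥ 0.
The cheapest feasible vertex uses only natural pozzolan, fly ash; limestone filler is not used. Binding constraints: 28-day strength contribution and the fly ash cap.
Optimal quantities: natural pozzolan = 1.078 kg, fly ash = 0.8 kg.
Total cost: 0.097·1.078 + 0.065·0.8 = 0.15657.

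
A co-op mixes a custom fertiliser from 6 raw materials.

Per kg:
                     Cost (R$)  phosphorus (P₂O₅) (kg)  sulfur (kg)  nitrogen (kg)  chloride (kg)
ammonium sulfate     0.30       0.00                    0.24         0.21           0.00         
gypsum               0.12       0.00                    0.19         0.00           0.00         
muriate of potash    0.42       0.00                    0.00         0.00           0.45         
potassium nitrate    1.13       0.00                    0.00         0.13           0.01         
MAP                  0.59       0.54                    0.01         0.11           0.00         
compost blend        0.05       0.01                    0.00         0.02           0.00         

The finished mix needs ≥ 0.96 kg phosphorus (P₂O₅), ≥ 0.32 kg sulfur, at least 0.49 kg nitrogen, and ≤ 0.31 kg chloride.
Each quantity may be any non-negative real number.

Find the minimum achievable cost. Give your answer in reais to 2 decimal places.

R$1.47

This is a linear program. Let x1 = kg of ammonium sulfate, x2 = kg of gypsum, x3 = kg of muriate of potash, x4 = kg of potassium nitrate, x5 = kg of MAP, x6 = kg of compost blend.
min 0.3x1 + 0.12x2 + 0.42x3 + 1.13x4 + 0.59x5 + 0.05x6 subject to:
  0.54x5 + 0.01x6 ≥ 0.96   (phosphorus (P₂O₅))
  0.24x1 + 0.19x2 + 0.01x5 ≥ 0.32   (sulfur)
  0.21x1 + 0.13x4 + 0.11x5 + 0.02x6 ≥ 0.49   (nitrogen)
  0.45x3 + 0.01x4 ≤ 0.31   (chloride)
  x1, x2, x3, x4, x5, x6 ≥ 0.
The optimal basis is {ammonium sulfate, MAP}; gypsum, muriate of potash, potassium nitrate, compost blend drop out. There the phosphorus (P₂O₅) and nitrogen constraints are tight.
Solving gives x1 = 1.402, x5 = 1.778.
Cost = 0.3·1.402 + 0.59·1.778 = 1.4696.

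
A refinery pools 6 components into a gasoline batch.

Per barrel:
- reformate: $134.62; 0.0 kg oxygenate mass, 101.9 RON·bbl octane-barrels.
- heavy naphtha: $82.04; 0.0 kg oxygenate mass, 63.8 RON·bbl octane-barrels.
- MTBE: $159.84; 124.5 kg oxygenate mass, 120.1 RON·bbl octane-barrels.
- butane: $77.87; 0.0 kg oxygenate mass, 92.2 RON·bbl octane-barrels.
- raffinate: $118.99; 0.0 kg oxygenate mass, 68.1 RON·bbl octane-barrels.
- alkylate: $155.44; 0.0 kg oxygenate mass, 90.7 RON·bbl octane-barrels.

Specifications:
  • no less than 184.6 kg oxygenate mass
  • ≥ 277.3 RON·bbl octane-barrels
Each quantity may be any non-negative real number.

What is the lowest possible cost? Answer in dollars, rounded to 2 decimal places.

$320.80

Let x1 = barrels of reformate, x2 = barrels of heavy naphtha, x3 = barrels of MTBE, x4 = barrels of butane, x5 = barrels of raffinate, x6 = barrels of alkylate.
min 134.62x1 + 82.04x2 + 159.84x3 + 77.87x4 + 118.99x5 + 155.44x6 s.t.:
  124.5x3 ≥ 184.6   (oxygenate mass)
  101.9x1 + 63.8x2 + 120.1x3 + 92.2x4 + 68.1x5 + 90.7x6 ≥ 277.3   (octane-barrels)
  x1, x2, x3, x4, x5, x6 ≥ 0.
At the optimum only MTBE, butane are positive (reformate, heavy naphtha, raffinate, alkylate = 0). There the oxygenate mass and octane-barrels constraints are tight.
That vertex is x3 = 1.4827, x4 = 1.0762.
Hence cost = 159.84·1.4827 + 77.87·1.0762 = $320.7985.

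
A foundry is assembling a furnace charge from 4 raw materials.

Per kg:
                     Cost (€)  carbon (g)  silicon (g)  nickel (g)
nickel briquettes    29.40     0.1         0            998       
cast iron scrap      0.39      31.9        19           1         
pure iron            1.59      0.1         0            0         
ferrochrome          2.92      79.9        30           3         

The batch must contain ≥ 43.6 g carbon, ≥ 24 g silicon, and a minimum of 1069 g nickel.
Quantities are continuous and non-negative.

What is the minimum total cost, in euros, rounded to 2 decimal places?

This is a linear program. Let x1 = kg of nickel briquettes, x2 = kg of cast iron scrap, x3 = kg of pure iron, x4 = kg of ferrochrome.
Minimise 29.4x1 + 0.39x2 + 1.59x3 + 2.92x4 with:
  0.1x1 + 31.9x2 + 0.1x3 + 79.9x4 ≥ 43.6   (carbon)
  19x2 + 30x4 ≥ 24   (silicon)
  998x1 + 1x2 + 3x4 ≥ 1069   (nickel)
  x1, x2, x3, x4 ≥ 0.
The optimal basis is {nickel briquettes, cast iron scrap}; pure iron, ferrochrome drop out. The carbon and nickel requirements are met with equality.
Optimal quantities: nickel briquettes = 1.0698 kg, cast iron scrap = 1.3634 kg.
Cost = 29.4·1.0698 + 0.39·1.3634 = 31.9838.

€31.98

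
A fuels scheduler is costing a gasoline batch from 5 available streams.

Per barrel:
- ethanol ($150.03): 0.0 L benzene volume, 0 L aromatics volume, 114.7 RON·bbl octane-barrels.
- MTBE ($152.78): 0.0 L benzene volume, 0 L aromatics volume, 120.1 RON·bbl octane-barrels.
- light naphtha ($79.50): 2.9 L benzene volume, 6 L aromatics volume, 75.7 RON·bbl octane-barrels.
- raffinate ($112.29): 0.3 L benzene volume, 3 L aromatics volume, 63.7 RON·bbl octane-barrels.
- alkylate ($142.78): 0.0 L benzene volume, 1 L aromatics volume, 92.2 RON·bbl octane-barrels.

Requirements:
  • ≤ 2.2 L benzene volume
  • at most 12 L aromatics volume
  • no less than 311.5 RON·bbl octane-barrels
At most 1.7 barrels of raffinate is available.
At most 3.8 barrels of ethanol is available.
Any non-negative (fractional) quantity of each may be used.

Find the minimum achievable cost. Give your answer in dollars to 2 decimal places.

This is a linear program. Let x1 = barrels of ethanol, x2 = barrels of MTBE, x3 = barrels of light naphtha, x4 = barrels of raffinate, x5 = barrels of alkylate.
min 150.03x1 + 152.78x2 + 79.5x3 + 112.29x4 + 142.78x5 with:
  2.9x3 + 0.3x4 ≤ 2.2   (benzene volume)
  6x3 + 3x4 + 1x5 ≤ 12   (aromatics volume)
  114.7x1 + 120.1x2 + 75.7x3 + 63.7x4 + 92.2x5 ≥ 311.5   (octane-barrels)
  x4 ≤ 1.7
  x1 ≤ 3.8
  x1, x2, x3, x4, x5 ≥ 0.
At the optimum only MTBE, light naphtha are positive (ethanol, raffinate, alkylate = 0). There the benzene volume and octane-barrels constraints are tight.
Optimal quantities: MTBE = 2.1155 barrels, light naphtha = 0.75862 barrels.
Objective = 152.78·2.1155 + 79.5·0.75862 = 383.5164.

$383.52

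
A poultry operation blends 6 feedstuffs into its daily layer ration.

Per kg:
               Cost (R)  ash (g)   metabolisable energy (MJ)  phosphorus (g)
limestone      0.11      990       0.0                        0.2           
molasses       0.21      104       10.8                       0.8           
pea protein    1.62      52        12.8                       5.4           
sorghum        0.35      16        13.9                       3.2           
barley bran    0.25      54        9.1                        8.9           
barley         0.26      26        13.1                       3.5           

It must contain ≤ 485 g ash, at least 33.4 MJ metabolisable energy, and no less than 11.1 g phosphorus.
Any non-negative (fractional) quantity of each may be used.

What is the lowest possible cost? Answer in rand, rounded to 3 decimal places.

Set it up as a linear program. Let x1 = kg of limestone, x2 = kg of molasses, x3 = kg of pea protein, x4 = kg of sorghum, x5 = kg of barley bran, x6 = kg of barley.
Minimise 0.11x1 + 0.21x2 + 1.62x3 + 0.35x4 + 0.25x5 + 0.26x6 s.t.:
  990x1 + 104x2 + 52x3 + 16x4 + 54x5 + 26x6 ≤ 485   (ash)
  10.8x2 + 12.8x3 + 13.9x4 + 9.1x5 + 13.1x6 ≥ 33.4   (metabolisable energy)
  0.2x1 + 0.8x2 + 5.4x3 + 3.2x4 + 8.9x5 + 3.5x6 ≥ 11.1   (phosphorus)
  x1, x2, x3, x4, x5, x6 ≥ 0.
At the optimum only barley bran, barley are positive (limestone, molasses, pea protein, sorghum = 0). Binding constraints: metabolisable energy and phosphorus.
Solving gives x5 = 0.3364, x6 = 2.316.
Cost = 0.25·0.3364 + 0.26·2.316 = 0.68626.

R0.686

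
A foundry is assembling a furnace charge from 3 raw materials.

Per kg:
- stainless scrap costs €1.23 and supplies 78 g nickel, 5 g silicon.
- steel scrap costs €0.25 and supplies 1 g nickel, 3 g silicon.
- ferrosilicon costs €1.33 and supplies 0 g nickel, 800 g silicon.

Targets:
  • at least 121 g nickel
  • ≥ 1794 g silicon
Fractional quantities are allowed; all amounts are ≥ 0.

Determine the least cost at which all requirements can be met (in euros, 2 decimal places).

Set it up as a linear program. Let x1 = kg of stainless scrap, x2 = kg of steel scrap, x3 = kg of ferrosilicon.
min 1.23x1 + 0.25x2 + 1.33x3 s.t.:
  78x1 + 1x2 ≥ 121   (nickel)
  5x1 + 3x2 + 800x3 ≥ 1794   (silicon)
  x1, x2, x3 ≥ 0.
The cheapest feasible vertex uses only stainless scrap, ferrosilicon; steel scrap is not used. Binding constraints: nickel and silicon.
So stainless scrap = 1.551 kg, ferrosilicon = 2.233 kg.
Objective = 1.23·1.551 + 1.33·2.233 = 4.8776.

€4.88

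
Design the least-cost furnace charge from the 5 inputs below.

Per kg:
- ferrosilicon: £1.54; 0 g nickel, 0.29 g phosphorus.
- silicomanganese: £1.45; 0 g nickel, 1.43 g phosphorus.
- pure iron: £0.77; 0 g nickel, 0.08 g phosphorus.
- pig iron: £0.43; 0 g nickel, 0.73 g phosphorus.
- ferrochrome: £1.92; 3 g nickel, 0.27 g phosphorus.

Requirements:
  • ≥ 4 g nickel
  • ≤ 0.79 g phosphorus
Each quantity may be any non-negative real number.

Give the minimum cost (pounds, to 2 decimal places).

£2.56

Treat it as an LP. Let x1 = kg of ferrosilicon, x2 = kg of silicomanganese, x3 = kg of pure iron, x4 = kg of pig iron, x5 = kg of ferrochrome.
Minimize 1.54x1 + 1.45x2 + 0.77x3 + 0.43x4 + 1.92x5 s.t.:
  3x5 ≥ 4   (nickel)
  0.29x1 + 1.43x2 + 0.08x3 + 0.73x4 + 0.27x5 ≤ 0.79   (phosphorus)
  x1, x2, x3, x4, x5 ≥ 0.
The minimum-cost mix takes nothing from ferrosilicon, silicomanganese, pure iron, pig iron — only ferrochrome. Binding constraint: nickel.
Optimal quantities: ferrochrome = 1.333 kg.
Hence cost = 1.92·1.333 = £2.5594.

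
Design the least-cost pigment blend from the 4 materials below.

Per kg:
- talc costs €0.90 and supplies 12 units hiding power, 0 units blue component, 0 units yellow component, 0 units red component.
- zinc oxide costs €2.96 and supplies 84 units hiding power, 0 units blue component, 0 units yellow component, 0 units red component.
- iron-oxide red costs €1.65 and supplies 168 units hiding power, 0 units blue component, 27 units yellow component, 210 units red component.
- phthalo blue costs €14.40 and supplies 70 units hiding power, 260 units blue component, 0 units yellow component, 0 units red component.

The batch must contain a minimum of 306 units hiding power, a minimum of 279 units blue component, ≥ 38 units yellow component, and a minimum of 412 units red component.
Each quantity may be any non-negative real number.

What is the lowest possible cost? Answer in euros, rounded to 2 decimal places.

Set it up as a linear program. Let x1 = kg of talc, x2 = kg of zinc oxide, x3 = kg of iron-oxide red, x4 = kg of phthalo blue.
Minimise 0.9x1 + 2.96x2 + 1.65x3 + 14.4x4 with:
  12x1 + 84x2 + 168x3 + 70x4 ≥ 306   (hiding power)
  260x4 ≥ 279   (blue component)
  27x3 ≥ 38   (yellow component)
  210x3 ≥ 412   (red component)
  x1, x2, x3, x4 ≥ 0.
The cheapest feasible vertex uses only iron-oxide red, phthalo blue; talc, zinc oxide are not used. There the blue component and red component constraints are tight.
Optimal quantities: iron-oxide red = 1.962 kg, phthalo blue = 1.073 kg.
Objective = 1.65·1.962 + 14.4·1.073 = 18.6885.

€18.69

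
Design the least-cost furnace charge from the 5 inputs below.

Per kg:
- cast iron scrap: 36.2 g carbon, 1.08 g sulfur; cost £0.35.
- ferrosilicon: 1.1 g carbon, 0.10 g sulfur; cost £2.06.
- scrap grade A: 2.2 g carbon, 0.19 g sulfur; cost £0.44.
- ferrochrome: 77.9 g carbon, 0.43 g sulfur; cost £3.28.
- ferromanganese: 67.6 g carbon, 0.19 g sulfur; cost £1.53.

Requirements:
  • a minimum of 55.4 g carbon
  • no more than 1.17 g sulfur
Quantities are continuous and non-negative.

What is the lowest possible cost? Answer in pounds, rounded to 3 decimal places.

£0.767

Let x1 = kg of cast iron scrap, x2 = kg of ferrosilicon, x3 = kg of scrap grade A, x4 = kg of ferrochrome, x5 = kg of ferromanganese.
Minimise 0.35x1 + 2.06x2 + 0.44x3 + 3.28x4 + 1.53x5 subject to:
  36.2x1 + 1.1x2 + 2.2x3 + 77.9x4 + 67.6x5 ≥ 55.4   (carbon)
  1.08x1 + 0.1x2 + 0.19x3 + 0.43x4 + 0.19x5 ≤ 1.17   (sulfur)
  x1, x2, x3, x4, x5 ≥ 0.
The optimal basis is {cast iron scrap, ferromanganese}; ferrosilicon, scrap grade A, ferrochrome drop out. There the carbon and sulfur constraints are tight.
Solving gives x1 = 1.037, x5 = 0.2643.
Hence cost = 0.35·1.037 + 1.53·0.2643 = £0.76733.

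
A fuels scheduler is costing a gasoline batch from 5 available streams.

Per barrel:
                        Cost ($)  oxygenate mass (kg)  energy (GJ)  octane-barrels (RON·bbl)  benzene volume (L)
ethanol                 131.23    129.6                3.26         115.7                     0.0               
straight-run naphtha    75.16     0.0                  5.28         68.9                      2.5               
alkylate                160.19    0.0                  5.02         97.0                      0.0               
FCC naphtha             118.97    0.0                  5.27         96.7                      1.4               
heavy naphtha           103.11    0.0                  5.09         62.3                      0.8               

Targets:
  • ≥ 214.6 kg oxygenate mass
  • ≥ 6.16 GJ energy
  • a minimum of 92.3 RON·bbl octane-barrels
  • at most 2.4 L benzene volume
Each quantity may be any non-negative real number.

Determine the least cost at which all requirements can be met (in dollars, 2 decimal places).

Treat it as an LP. Let x1 = barrels of ethanol, x2 = barrels of straight-run naphtha, x3 = barrels of alkylate, x4 = barrels of FCC naphtha, x5 = barrels of heavy naphtha.
Minimise 131.23x1 + 75.16x2 + 160.19x3 + 118.97x4 + 103.11x5 s.t.:
  129.6x1 ≥ 214.6   (oxygenate mass)
  3.26x1 + 5.28x2 + 5.02x3 + 5.27x4 + 5.09x5 ≥ 6.16   (energy)
  115.7x1 + 68.9x2 + 97x3 + 96.7x4 + 62.3x5 ≥ 92.3   (octane-barrels)
  2.5x2 + 1.4x4 + 0.8x5 ≤ 2.4   (benzene volume)
  x1, x2, x3, x4, x5 ≥ 0.
The cheapest feasible vertex uses only ethanol, straight-run naphtha; alkylate, FCC naphtha, heavy naphtha are not used. Binding constraints: oxygenate mass and energy.
Optimal quantities: ethanol = 1.65586 barrels, straight-run naphtha = 0.144296 barrels.
Objective = 131.23·1.65586 + 75.16·0.144296 = 228.1438.

$228.14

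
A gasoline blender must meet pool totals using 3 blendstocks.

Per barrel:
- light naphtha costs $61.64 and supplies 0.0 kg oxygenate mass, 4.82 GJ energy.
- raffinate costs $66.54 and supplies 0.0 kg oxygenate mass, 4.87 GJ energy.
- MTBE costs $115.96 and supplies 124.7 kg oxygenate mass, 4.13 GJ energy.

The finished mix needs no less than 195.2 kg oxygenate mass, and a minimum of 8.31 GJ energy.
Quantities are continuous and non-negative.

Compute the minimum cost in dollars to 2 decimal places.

$205.11

Let x1 = barrels of light naphtha, x2 = barrels of raffinate, x3 = barrels of MTBE.
Minimise 61.64x1 + 66.54x2 + 115.96x3 with:
  124.7x3 ≥ 195.2   (oxygenate mass)
  4.82x1 + 4.87x2 + 4.13x3 ≥ 8.31   (energy)
  x1, x2, x3 ≥ 0.
The cheapest feasible vertex uses only light naphtha, MTBE; raffinate is not used. There the oxygenate mass and energy constraints are tight.
Solving gives x1 = 0.382796, x3 = 1.56536.
Cost = 61.64·0.382796 + 115.96·1.56536 = 205.1147.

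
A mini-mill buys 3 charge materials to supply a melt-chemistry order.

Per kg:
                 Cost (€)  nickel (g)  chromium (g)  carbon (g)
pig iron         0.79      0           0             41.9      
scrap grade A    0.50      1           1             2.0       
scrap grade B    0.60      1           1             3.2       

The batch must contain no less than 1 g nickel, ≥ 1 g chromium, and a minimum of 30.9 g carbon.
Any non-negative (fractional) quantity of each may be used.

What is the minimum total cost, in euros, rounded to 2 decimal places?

Let x1 = kg of pig iron, x2 = kg of scrap grade A, x3 = kg of scrap grade B.
min 0.79x1 + 0.5x2 + 0.6x3 subject to:
  1x2 + 1x3 ≥ 1   (nickel)
  1x2 + 1x3 ≥ 1   (chromium)
  41.9x1 + 2x2 + 3.2x3 ≥ 30.9   (carbon)
  x1, x2, x3 ≥ 0.
The optimal basis is {pig iron, scrap grade A}; scrap grade B drops out. Binding constraints: nickel, chromium, carbon.
Solving gives x1 = 0.6897, x2 = 1.
Total cost: 0.79·0.6897 + 0.5·1 = 1.0449.

€1.04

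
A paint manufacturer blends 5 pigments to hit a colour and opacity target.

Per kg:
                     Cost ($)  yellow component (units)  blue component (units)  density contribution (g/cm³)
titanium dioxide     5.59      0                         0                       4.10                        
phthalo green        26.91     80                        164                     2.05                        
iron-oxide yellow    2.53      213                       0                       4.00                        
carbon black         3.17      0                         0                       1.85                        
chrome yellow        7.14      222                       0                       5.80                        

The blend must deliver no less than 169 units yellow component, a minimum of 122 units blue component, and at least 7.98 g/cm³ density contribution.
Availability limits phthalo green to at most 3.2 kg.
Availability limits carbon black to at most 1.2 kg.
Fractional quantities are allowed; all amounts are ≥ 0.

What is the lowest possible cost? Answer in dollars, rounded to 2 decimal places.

Let x1 = kg of titanium dioxide, x2 = kg of phthalo green, x3 = kg of iron-oxide yellow, x4 = kg of carbon black, x5 = kg of chrome yellow.
Minimize 5.59x1 + 26.91x2 + 2.53x3 + 3.17x4 + 7.14x5 with:
  80x2 + 213x3 + 222x5 ≥ 169   (yellow component)
  164x2 ≥ 122   (blue component)
  4.1x1 + 2.05x2 + 4x3 + 1.85x4 + 5.8x5 ≥ 7.98   (density contribution)
  x2 ≤ 3.2
  x4 ≤ 1.2
  x1, x2, x3, x4, x5 ≥ 0.
The minimum-cost mix takes nothing from titanium dioxide, carbon black, chrome yellow — only phthalo green, iron-oxide yellow. Binding constraints: blue component and density contribution.
Optimal quantities: phthalo green = 0.7439 kg, iron-oxide yellow = 1.614 kg.
Objective = 26.91·0.7439 + 2.53·1.614 = 24.1018.

$24.10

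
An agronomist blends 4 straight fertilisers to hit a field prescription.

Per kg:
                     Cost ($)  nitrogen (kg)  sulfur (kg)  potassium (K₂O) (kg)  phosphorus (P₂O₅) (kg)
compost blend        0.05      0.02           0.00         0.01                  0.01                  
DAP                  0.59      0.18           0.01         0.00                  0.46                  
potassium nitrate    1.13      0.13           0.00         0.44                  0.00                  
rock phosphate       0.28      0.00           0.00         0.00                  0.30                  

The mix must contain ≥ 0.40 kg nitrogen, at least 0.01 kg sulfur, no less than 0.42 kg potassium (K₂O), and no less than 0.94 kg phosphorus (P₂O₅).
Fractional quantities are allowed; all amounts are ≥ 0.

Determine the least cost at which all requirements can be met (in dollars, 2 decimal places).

Let x1 = kg of compost blend, x2 = kg of DAP, x3 = kg of potassium nitrate, x4 = kg of rock phosphate.
Minimize 0.05x1 + 0.59x2 + 1.13x3 + 0.28x4 s.t.:
  0.02x1 + 0.18x2 + 0.13x3 ≥ 0.4   (nitrogen)
  0.01x2 ≥ 0.01   (sulfur)
  0.01x1 + 0.44x3 ≥ 0.42   (potassium (K₂O))
  0.01x1 + 0.46x2 + 0.3x4 ≥ 0.94   (phosphorus (P₂O₅))
  x1, x2, x3, x4 ≥ 0.
The optimal mix uses every input. Binding constraints: nitrogen, sulfur, potassium (K₂O), phosphorus (P₂O₅).
So compost blend = 5.627 kg, DAP = 1 kg, potassium nitrate = 0.8267 kg, rock phosphate = 1.412 kg.
Hence cost = 0.05·5.627 + 0.59·1 + 1.13·0.8267 + 0.28·1.412 = $2.2009.

$2.20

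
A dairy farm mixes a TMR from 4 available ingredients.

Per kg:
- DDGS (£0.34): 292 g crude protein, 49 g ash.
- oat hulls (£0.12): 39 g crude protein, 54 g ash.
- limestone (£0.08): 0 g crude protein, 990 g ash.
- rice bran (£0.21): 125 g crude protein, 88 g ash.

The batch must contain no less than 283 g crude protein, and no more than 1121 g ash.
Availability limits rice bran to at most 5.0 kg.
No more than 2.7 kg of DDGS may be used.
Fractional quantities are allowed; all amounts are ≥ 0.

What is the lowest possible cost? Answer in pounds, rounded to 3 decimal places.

£0.330

Let x1 = kg of DDGS, x2 = kg of oat hulls, x3 = kg of limestone, x4 = kg of rice bran.
min 0.34x1 + 0.12x2 + 0.08x3 + 0.21x4 with:
  292x1 + 39x2 + 125x4 ≥ 283   (crude protein)
  49x1 + 54x2 + 990x3 + 88x4 ≤ 1121   (ash)
  x4 ≤ 5
  x1 ≤ 2.7
  x1, x2, x3, x4 ≥ 0.
The cheapest feasible vertex uses only DDGS; oat hulls, limestone, rice bran are not used. There the crude protein constraint is tight.
So DDGS = 0.9692 kg.
Hence cost = 0.34·0.9692 = £0.32953.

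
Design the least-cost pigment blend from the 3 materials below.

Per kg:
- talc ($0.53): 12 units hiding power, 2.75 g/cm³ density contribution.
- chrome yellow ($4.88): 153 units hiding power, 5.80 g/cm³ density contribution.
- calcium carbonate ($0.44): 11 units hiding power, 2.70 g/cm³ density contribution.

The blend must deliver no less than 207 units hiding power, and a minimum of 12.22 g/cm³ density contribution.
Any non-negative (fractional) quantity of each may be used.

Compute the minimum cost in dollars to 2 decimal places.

Let x1 = kg of talc, x2 = kg of chrome yellow, x3 = kg of calcium carbonate.
Minimize 0.53x1 + 4.88x2 + 0.44x3 with:
  12x1 + 153x2 + 11x3 ≥ 207   (hiding power)
  2.75x1 + 5.8x2 + 2.7x3 ≥ 12.22   (density contribution)
  x1, x2, x3 ≥ 0.
The minimum-cost mix takes nothing from talc — only chrome yellow, calcium carbonate. The hiding power and density contribution requirements are met with equality.
Solving gives x2 = 1.215, x3 = 1.915.
Hence cost = 4.88·1.215 + 0.44·1.915 = $6.7718.

$6.77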